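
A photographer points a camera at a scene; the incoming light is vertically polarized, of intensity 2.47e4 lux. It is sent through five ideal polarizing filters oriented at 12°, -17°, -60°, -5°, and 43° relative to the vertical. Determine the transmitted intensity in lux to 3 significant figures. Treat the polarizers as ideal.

I ≈ 1420 lux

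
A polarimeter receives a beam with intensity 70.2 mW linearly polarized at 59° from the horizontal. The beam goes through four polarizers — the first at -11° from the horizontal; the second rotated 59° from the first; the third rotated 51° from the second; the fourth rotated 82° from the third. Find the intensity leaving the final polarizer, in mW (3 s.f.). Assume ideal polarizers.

I ≈ 0.0167 mW

By Malus's law, I₁ = 70.2 mW · cos²(70°) = 8.212 mW.
I₂ = I₁ · cos²(59°) = 8.212 · 0.2653 = 2.178 mW.
I₃ = I₂ · cos²(51°) = 2.178 · 0.396 = 0.8627 mW.
I₄ = I₃ · cos²(82°) = 0.8627 · 0.01937 = 0.01671 mW.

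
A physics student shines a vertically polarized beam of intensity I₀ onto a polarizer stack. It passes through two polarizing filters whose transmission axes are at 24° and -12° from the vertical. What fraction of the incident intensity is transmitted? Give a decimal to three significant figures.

I₁ = I₀ cos²(24° − 0°) = I₀ cos²(24°) = 0.8346 I₀.
I₂ = I₁ cos²(-12° − 24°) = 0.8346 I₀ · cos²(36°) = 0.5462 I₀.
Transmitted fraction = 0.5462.

≈ 0.546 I₀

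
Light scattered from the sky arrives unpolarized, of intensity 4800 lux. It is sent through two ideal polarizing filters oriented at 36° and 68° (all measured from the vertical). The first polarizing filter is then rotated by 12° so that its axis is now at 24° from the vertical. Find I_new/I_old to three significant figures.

I_new/I_old ≈ 0.719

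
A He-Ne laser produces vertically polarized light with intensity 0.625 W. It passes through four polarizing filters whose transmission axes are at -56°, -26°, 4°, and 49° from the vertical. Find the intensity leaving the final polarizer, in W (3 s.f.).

By Malus's law, I₁ = 0.625 W · cos²(56°) = 0.1954 W.
I₂ = I₁ · cos²(30°) = 0.1954 · 0.75 = 0.1466 W.
I₃ = I₂ · cos²(30°) = 0.1466 · 0.75 = 0.1099 W.
I₄ = I₃ · cos²(45°) = 0.1099 · 0.5 = 0.05497 W.

I ≈ 0.0550 W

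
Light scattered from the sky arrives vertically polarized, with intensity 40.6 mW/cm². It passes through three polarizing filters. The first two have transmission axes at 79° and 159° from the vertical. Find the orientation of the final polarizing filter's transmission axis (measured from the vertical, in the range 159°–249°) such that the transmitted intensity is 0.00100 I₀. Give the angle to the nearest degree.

By Malus's law, I₁ = I₀ cos²(79° − 0°) = I₀ cos²(79°) = 0.03641 I₀.
I₂ = I₁ cos²(159° − 79°) = 0.03641 I₀ · cos²(80°) = 0.001098 I₀.
Need I₃/I₀ = 0.001, so cos²(θ − 159°) = 0.001 / 0.001098 = 0.9109.
θ − 159° = arccos(√0.9109) = 17.4°, giving θ ≈ 159 + 17.4 = 176.4°.

θ ≈ 176°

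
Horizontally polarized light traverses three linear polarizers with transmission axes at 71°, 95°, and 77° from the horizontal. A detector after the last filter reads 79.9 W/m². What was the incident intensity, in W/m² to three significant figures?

By Malus's law, I₁ = I₀ cos²(71° − 0°) = I₀ cos²(71°) = 0.106 I₀.
I₂ = I₁ cos²(95° − 71°) = 0.106 I₀ · cos²(24°) = 0.08846 I₀.
I₃ = I₂ cos²(77° − 95°) = 0.08846 I₀ · cos²(18°) = 0.08001 I₀.
So 79.9 W/m² = 0.08001 I₀, giving I₀ = 79.9/0.08001 = 998.6 W/m².

I₀ ≈ 999 W/m²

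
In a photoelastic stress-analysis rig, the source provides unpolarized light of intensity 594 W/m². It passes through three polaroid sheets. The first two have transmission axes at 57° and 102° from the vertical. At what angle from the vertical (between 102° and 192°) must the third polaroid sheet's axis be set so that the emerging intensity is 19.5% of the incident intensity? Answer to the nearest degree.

θ ≈ 130°

Unpolarized light through the first polarizer → I₁ = ½ I₀, now polarized at 57°.
I₂ = I₁ cos²(102° − 57°) = 0.5 I₀ · cos²(45°) = 0.25 I₀.
Need I₃/I₀ = 0.195, so cos²(θ − 102°) = 0.195 / 0.25 = 0.78.
θ − 102° = arccos(√0.78) = 28.0°, giving θ ≈ 102 + 28.0 = 130.0°.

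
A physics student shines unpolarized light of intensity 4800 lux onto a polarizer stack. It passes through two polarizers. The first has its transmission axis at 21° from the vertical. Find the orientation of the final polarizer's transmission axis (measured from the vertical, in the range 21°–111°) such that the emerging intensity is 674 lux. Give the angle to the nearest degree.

Unpolarized light through the first polarizer → I₁ = ½ I₀, now polarized at 21°.
Target fraction: 674 / 4800 lux = 0.1404 of I₀.
Need I₂/I₀ = 0.1404, so cos²(θ − 21°) = 0.1404 / 0.5 = 0.2808.
θ − 21° = arccos(√0.2808) = 58.0°, giving θ ≈ 21 + 58.0 = 79.0°.

θ ≈ 79°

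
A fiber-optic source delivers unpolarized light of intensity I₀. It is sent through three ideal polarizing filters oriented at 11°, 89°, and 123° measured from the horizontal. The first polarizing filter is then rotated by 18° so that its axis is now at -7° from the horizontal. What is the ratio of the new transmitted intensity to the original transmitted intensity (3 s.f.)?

Before rotation:
Unpolarized light through the first polarizer → I₁ = ½ I₀, now polarized at 11°.
I₂ = I₁ cos²(89° − 11°) = 0.5 I₀ · cos²(78°) = 0.02161 I₀.
I₃ = I₂ cos²(123° − 89°) = 0.02161 I₀ · cos²(34°) = 0.01486 I₀.
After rotation:
Unpolarized light through the first polarizer → I₁ = ½ I₀, now polarized at -7°.
Angle between axes 1 and 2: 84°. I₂ = 0.5 I₀ · cos²(84°) = 0.005463 I₀.
I₃ = I₂ cos²(123° − 89°) = 0.005463 I₀ · cos²(34°) = 0.003755 I₀.
Ratio = 0.003755 / 0.01486 = 0.2528.

I_new/I_old ≈ 0.253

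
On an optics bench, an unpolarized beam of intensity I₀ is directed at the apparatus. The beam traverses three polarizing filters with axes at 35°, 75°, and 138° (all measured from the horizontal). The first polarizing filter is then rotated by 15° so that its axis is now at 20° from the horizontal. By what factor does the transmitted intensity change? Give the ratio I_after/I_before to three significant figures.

Before rotation:
Unpolarized light through the first polarizer → I₁ = ½ I₀, now polarized at 35°.
I₂ = I₁ cos²(75° − 35°) = 0.5 I₀ · cos²(40°) = 0.2934 I₀.
I₃ = I₂ cos²(138° − 75°) = 0.2934 I₀ · cos²(63°) = 0.06047 I₀.
After rotation:
Unpolarized light through the first polarizer → I₁ = ½ I₀, now polarized at 20°.
I₂ = I₁ cos²(75° − 20°) = 0.5 I₀ · cos²(55°) = 0.1645 I₀.
I₃ = I₂ cos²(138° − 75°) = 0.1645 I₀ · cos²(63°) = 0.0339 I₀.
Ratio = 0.0339 / 0.06047 = 0.5606.

I_new/I_old ≈ 0.561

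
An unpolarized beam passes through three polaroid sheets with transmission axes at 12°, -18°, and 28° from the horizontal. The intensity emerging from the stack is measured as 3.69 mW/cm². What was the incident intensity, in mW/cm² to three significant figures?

I₀ ≈ 20.4 mW/cm²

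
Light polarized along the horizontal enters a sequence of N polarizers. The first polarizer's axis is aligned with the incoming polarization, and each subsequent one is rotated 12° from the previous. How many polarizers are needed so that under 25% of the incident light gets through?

First polarizer is aligned with the polarization: full transmission.
Each further stage multiplies by cos²(12°) = 0.9568.
After N polarizers: T = 0.9568^(N−1). Require T < 0.25 ⇒ N−1 > ln(0.25)/ln(0.9568) = 31.37, so N−1 ≥ 32 and N = 33.
Check: N=33 gives T = 0.2432 < 0.25; N=32 gives T = 0.2541.

N = 33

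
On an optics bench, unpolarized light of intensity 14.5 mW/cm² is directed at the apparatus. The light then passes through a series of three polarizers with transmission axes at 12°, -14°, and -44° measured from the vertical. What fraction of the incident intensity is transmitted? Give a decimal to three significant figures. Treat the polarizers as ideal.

Unpolarized light through the first polarizer → I₁ = 14.5 mW/cm²/2 = 7.25 mW/cm², polarized at 12°.
I₂ = I₁ · cos²(26°) = 7.25 · 0.8078 = 5.857 mW/cm².
I₃ = I₂ · cos²(30°) = 5.857 · 0.75 = 4.393 mW/cm².
Transmitted fraction = 0.3029.

I/I₀ ≈ 0.303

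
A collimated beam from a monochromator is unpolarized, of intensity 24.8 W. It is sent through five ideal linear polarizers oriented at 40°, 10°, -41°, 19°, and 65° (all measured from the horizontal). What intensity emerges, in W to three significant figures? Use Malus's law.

Unpolarized light through the first polarizer → I₁ = 24.8 W/2 = 12.4 W, polarized at 40°.
I₂ = I₁ · cos²(30°) = 12.4 · 0.75 = 9.3 W.
I₃ = I₂ · cos²(51°) = 9.3 · 0.396 = 3.683 W.
I₄ = I₃ · cos²(60°) = 3.683 · 0.25 = 0.9208 W.
I₅ = I₄ · cos²(46°) = 0.9208 · 0.4826 = 0.4443 W.

I ≈ 0.444 W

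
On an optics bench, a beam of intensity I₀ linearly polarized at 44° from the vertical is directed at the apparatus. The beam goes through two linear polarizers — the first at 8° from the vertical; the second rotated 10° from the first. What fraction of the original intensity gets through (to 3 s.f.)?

≈ 0.635 I₀

I₁ = I₀ cos²(8° − 44°) = I₀ cos²(36°) = 0.6545 I₀.
I₂ = I₁ cos²(10°) = 0.6545 · 0.9698 I₀ = 0.6348 I₀.
Transmitted fraction = 0.6348.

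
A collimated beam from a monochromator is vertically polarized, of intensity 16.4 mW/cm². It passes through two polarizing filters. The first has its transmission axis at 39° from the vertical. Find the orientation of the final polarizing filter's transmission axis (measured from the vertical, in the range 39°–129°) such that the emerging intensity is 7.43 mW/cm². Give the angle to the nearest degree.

By Malus's law, I₁ = I₀ cos²(39° − 0°) = I₀ cos²(39°) = 0.604 I₀.
Target fraction: 7.43 / 16.4 mW/cm² = 0.453 of I₀.
Need I₂/I₀ = 0.453, so cos²(θ − 39°) = 0.453 / 0.604 = 0.7501.
θ − 39° = arccos(√0.7501) = 30.0°, giving θ ≈ 39 + 30.0 = 69.0°.

θ ≈ 69°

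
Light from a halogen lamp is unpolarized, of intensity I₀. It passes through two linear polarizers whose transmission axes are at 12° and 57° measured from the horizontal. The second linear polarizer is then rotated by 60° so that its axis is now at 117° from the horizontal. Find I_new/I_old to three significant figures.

I_new/I_old ≈ 0.134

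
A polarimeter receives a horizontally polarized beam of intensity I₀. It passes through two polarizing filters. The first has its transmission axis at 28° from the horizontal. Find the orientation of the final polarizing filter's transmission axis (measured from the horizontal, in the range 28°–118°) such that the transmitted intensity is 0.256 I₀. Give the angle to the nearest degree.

θ ≈ 83°

I₁ = I₀ cos²(28° − 0°) = I₀ cos²(28°) = 0.7796 I₀.
Need I₂/I₀ = 0.256, so cos²(θ − 28°) = 0.256 / 0.7796 = 0.3284.
θ − 28° = arccos(√0.3284) = 55.0°, giving θ ≈ 28 + 55.0 = 83.0°.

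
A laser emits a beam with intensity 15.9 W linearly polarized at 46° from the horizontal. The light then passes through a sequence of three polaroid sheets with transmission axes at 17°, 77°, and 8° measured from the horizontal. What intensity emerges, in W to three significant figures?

I ≈ 0.391 W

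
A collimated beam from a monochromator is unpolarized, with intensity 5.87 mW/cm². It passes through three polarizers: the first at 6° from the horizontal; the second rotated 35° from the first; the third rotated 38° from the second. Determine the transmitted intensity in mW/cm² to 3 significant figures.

I ≈ 1.22 mW/cm²

Unpolarized light through the first polarizer → I₁ = 5.87 mW/cm²/2 = 2.935 mW/cm², polarized at 6°.
I₂ = I₁ · cos²(35°) = 2.935 · 0.671 = 1.969 mW/cm².
I₃ = I₂ · cos²(38°) = 1.969 · 0.621 = 1.223 mW/cm².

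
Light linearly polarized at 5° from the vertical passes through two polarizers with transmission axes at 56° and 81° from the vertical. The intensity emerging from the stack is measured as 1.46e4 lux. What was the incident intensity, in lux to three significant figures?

I₀ ≈ 4.49e4 lux

I₁ = I₀ cos²(56° − 5°) = I₀ cos²(51°) = 0.396 I₀.
I₂ = I₁ cos²(81° − 56°) = 0.396 I₀ · cos²(25°) = 0.3253 I₀.
So 1.46e4 lux = 0.3253 I₀, giving I₀ = 1.46e4/0.3253 = 4.488e+04 lux.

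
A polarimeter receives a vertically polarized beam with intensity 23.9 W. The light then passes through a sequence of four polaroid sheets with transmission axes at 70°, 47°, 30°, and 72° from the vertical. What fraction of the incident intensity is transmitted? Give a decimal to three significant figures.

I₁ = 23.9 W · cos²(70°) = 2.796 W.
I₂ = I₁ · cos²(23°) = 2.796 · 0.8473 = 2.369 W.
I₃ = I₂ · cos²(17°) = 2.369 · 0.9145 = 2.166 W.
I₄ = I₃ · cos²(42°) = 2.166 · 0.5523 = 1.196 W.
Transmitted fraction = 0.05006.

I/I₀ ≈ 0.0501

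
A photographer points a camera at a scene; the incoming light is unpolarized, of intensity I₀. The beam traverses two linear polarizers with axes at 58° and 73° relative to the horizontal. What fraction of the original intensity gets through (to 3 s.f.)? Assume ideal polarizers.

≈ 0.467 I₀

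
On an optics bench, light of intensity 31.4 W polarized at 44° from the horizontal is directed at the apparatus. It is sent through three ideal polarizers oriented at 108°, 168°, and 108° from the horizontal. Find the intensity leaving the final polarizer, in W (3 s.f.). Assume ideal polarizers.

I₁ = 31.4 W · cos²(64°) = 6.034 W.
I₂ = I₁ · cos²(60°) = 6.034 · 0.25 = 1.509 W.
I₃ = I₂ · cos²(60°) = 1.509 · 0.25 = 0.3771 W.

I ≈ 0.377 W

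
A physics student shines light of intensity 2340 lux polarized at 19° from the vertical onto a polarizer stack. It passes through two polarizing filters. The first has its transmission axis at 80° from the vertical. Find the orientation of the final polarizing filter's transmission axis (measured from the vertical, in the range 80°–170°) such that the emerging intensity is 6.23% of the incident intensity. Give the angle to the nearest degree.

θ ≈ 139°

By Malus's law, I₁ = I₀ cos²(80° − 19°) = I₀ cos²(61°) = 0.235 I₀.
Need I₂/I₀ = 0.0623, so cos²(θ − 80°) = 0.0623 / 0.235 = 0.2651.
θ − 80° = arccos(√0.2651) = 59.0°, giving θ ≈ 80 + 59.0 = 139.0°.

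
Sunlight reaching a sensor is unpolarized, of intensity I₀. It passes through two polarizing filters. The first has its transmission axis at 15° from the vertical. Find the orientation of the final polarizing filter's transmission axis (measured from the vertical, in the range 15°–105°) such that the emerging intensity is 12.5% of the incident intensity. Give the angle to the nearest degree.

θ ≈ 75°

Unpolarized light through the first polarizer → I₁ = ½ I₀, now polarized at 15°.
Need I₂/I₀ = 0.125, so cos²(θ − 15°) = 0.125 / 0.5 = 0.25.
θ − 15° = arccos(√0.25) = 60.0°, giving θ ≈ 15 + 60.0 = 75.0°.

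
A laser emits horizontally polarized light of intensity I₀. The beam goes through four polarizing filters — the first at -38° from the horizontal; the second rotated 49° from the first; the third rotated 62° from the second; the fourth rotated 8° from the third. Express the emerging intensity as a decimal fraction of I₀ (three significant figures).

≈ 0.0578 I₀

I₁ = I₀ cos²(-38° − 0°) = I₀ cos²(38°) = 0.621 I₀.
I₂ = I₁ cos²(49°) = 0.621 · 0.4304 I₀ = 0.2673 I₀.
I₃ = I₂ cos²(62°) = 0.2673 · 0.2204 I₀ = 0.05891 I₀.
I₄ = I₃ cos²(8°) = 0.05891 · 0.9806 I₀ = 0.05777 I₀.
Transmitted fraction = 0.05777.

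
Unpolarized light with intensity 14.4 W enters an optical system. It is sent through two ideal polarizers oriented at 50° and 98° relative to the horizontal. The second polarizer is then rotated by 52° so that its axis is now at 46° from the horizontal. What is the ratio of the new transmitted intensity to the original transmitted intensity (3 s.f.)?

I_new/I_old ≈ 2.22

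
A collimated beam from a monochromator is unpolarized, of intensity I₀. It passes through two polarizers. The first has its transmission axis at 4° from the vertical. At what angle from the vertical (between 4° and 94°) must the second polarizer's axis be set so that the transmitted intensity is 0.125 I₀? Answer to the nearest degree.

θ ≈ 64°

Unpolarized light through the first polarizer → I₁ = ½ I₀, now polarized at 4°.
Need I₂/I₀ = 0.125, so cos²(θ − 4°) = 0.125 / 0.5 = 0.25.
θ − 4° = arccos(√0.25) = 60.0°, giving θ ≈ 4 + 60.0 = 64.0°.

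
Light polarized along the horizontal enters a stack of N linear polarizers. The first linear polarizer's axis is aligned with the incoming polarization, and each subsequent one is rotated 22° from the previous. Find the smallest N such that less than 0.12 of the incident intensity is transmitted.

First polarizer is aligned with the polarization: full transmission.
Each further stage multiplies by cos²(22°) = 0.8597.
After N polarizers: T = 0.8597^(N−1). Require T < 0.12 ⇒ N−1 > ln(0.12)/ln(0.8597) = 14.02, so N−1 ≥ 15 and N = 16.
Check: N=16 gives T = 0.1035 < 0.12; N=15 gives T = 0.1204.

N = 16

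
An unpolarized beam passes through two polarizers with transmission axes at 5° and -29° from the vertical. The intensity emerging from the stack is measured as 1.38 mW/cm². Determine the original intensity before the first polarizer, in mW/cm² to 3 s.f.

I₀ ≈ 4.02 mW/cm²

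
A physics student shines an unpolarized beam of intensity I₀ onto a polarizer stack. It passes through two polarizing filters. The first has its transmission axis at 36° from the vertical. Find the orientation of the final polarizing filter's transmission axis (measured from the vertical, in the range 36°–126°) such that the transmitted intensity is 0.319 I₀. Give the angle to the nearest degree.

Unpolarized light through the first polarizer → I₁ = ½ I₀, now polarized at 36°.
Need I₂/I₀ = 0.319, so cos²(θ − 36°) = 0.319 / 0.5 = 0.638.
θ − 36° = arccos(√0.638) = 37.0°, giving θ ≈ 36 + 37.0 = 73.0°.

θ ≈ 73°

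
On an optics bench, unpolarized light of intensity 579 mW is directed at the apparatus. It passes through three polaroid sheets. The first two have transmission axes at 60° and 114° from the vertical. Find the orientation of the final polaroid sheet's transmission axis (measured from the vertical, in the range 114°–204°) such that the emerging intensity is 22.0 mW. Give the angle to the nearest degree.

θ ≈ 176°

Unpolarized light through the first polarizer → I₁ = ½ I₀, now polarized at 60°.
I₂ = I₁ cos²(114° − 60°) = 0.5 I₀ · cos²(54°) = 0.1727 I₀.
Target fraction: 22.0 / 579 mW = 0.038 of I₀.
Need I₃/I₀ = 0.038, so cos²(θ − 114°) = 0.038 / 0.1727 = 0.22.
θ − 114° = arccos(√0.22) = 62.0°, giving θ ≈ 114 + 62.0 = 176.0°.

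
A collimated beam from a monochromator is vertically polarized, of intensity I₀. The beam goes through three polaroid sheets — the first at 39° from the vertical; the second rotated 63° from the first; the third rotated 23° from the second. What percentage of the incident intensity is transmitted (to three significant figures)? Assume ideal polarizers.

I₁ = I₀ cos²(39° − 0°) = I₀ cos²(39°) = 0.604 I₀.
I₂ = I₁ cos²(63°) = 0.604 · 0.2061 I₀ = 0.1245 I₀.
I₃ = I₂ cos²(23°) = 0.1245 · 0.8473 I₀ = 0.1055 I₀.
That is 10.55% of the incident intensity.

≈ 10.5%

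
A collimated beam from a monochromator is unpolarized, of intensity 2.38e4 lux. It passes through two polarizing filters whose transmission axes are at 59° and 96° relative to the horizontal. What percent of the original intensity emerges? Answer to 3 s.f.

Unpolarized light through the first polarizer → I₁ = 2.38e4 lux/2 = 1.19e+04 lux, polarized at 59°.
I₂ = I₁ · cos²(37°) = 1.19e+04 · 0.6378 = 7590 lux.
That is 31.89% of the incident intensity.

≈ 31.9%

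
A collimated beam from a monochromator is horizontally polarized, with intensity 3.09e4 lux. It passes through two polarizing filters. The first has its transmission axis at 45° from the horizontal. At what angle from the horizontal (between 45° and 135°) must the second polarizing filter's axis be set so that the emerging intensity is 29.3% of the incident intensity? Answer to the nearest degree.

θ ≈ 85°

I₁ = I₀ cos²(45° − 0°) = I₀ cos²(45°) = 0.5 I₀.
Need I₂/I₀ = 0.293, so cos²(θ − 45°) = 0.293 / 0.5 = 0.586.
θ − 45° = arccos(√0.586) = 40.0°, giving θ ≈ 45 + 40.0 = 85.0°.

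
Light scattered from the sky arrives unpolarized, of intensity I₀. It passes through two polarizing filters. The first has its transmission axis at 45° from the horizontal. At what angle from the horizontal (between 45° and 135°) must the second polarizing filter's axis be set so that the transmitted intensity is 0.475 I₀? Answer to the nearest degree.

θ ≈ 58°

Unpolarized light through the first polarizer → I₁ = ½ I₀, now polarized at 45°.
Need I₂/I₀ = 0.475, so cos²(θ − 45°) = 0.475 / 0.5 = 0.95.
θ − 45° = arccos(√0.95) = 12.9°, giving θ ≈ 45 + 12.9 = 57.9°.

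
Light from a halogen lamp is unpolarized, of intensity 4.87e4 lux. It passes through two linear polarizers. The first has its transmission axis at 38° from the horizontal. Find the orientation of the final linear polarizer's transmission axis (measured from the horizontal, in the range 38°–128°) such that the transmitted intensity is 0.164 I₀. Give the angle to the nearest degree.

Unpolarized light through the first polarizer → I₁ = ½ I₀, now polarized at 38°.
Need I₂/I₀ = 0.164, so cos²(θ − 38°) = 0.164 / 0.5 = 0.328.
θ − 38° = arccos(√0.328) = 55.1°, giving θ ≈ 38 + 55.1 = 93.1°.

θ ≈ 93°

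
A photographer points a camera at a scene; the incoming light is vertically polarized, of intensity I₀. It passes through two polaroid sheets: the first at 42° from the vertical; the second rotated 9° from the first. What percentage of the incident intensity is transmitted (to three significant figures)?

≈ 53.9%

I₁ = I₀ cos²(42° − 0°) = I₀ cos²(42°) = 0.5523 I₀.
I₂ = I₁ cos²(9°) = 0.5523 · 0.9755 I₀ = 0.5387 I₀.
That is 53.87% of the incident intensity.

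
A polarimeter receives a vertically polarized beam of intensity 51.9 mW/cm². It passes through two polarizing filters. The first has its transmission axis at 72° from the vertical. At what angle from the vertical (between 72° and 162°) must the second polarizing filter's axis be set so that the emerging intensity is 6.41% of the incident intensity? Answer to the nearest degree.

θ ≈ 107°

I₁ = I₀ cos²(72° − 0°) = I₀ cos²(72°) = 0.09549 I₀.
Need I₂/I₀ = 0.0641, so cos²(θ − 72°) = 0.0641 / 0.09549 = 0.6713.
θ − 72° = arccos(√0.6713) = 35.0°, giving θ ≈ 72 + 35.0 = 107.0°.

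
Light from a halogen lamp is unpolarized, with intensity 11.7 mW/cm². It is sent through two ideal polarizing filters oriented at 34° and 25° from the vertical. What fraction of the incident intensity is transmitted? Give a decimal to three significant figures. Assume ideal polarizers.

I/I₀ ≈ 0.488

Unpolarized light through the first polarizer → I₁ = 11.7 mW/cm²/2 = 5.85 mW/cm², polarized at 34°.
I₂ = I₁ · cos²(9°) = 5.85 · 0.9755 = 5.707 mW/cm².
Transmitted fraction = 0.4878.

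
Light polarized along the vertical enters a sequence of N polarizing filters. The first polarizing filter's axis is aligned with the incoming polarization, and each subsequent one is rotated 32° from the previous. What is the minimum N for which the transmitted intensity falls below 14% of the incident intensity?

First polarizer is aligned with the polarization: full transmission.
Each further stage multiplies by cos²(32°) = 0.7192.
After N polarizers: T = 0.7192^(N−1). Require T < 0.14 ⇒ N−1 > ln(0.14)/ln(0.7192) = 5.96, so N−1 ≥ 6 and N = 7.
Check: N=7 gives T = 0.1384 < 0.14; N=6 gives T = 0.1924.

N = 7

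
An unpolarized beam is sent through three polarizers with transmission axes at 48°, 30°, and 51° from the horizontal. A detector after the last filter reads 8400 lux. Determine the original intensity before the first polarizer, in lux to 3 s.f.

Unpolarized light through the first polarizer → I₁ = ½ I₀, now polarized at 48°.
I₂ = I₁ cos²(30° − 48°) = 0.5 I₀ · cos²(18°) = 0.4523 I₀.
I₃ = I₂ cos²(51° − 30°) = 0.4523 I₀ · cos²(21°) = 0.3942 I₀.
So 8400 lux = 0.3942 I₀, giving I₀ = 8400/0.3942 = 2.131e+04 lux.

I₀ ≈ 2.13e4 lux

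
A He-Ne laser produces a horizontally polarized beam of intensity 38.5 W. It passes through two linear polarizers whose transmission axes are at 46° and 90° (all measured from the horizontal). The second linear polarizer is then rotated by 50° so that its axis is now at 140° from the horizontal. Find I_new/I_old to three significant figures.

Before rotation:
By Malus's law, I₁ = I₀ cos²(46° − 0°) = I₀ cos²(46°) = 0.4826 I₀.
I₂ = I₁ cos²(90° − 46°) = 0.4826 I₀ · cos²(44°) = 0.2497 I₀.
After rotation:
I₁ = I₀ cos²(46° − 0°) = I₀ cos²(46°) = 0.4826 I₀.
Angle between axes 1 and 2: 86°. I₂ = 0.4826 I₀ · cos²(86°) = 0.002348 I₀.
Ratio = 0.002348 / 0.2497 = 0.009404.

I_new/I_old ≈ 0.00940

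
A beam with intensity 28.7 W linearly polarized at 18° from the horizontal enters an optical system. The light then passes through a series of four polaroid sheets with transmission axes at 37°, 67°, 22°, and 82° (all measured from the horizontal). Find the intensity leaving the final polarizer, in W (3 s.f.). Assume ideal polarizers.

I ≈ 2.41 W

By Malus's law, I₁ = 28.7 W · cos²(19°) = 25.66 W.
I₂ = I₁ · cos²(30°) = 25.66 · 0.75 = 19.24 W.
I₃ = I₂ · cos²(45°) = 19.24 · 0.5 = 9.622 W.
I₄ = I₃ · cos²(60°) = 9.622 · 0.25 = 2.405 W.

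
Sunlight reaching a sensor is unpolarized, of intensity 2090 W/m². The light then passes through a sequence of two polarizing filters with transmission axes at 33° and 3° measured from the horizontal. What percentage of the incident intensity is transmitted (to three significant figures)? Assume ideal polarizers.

≈ 37.5%

Unpolarized light through the first polarizer → I₁ = 2090 W/m²/2 = 1045 W/m², polarized at 33°.
I₂ = I₁ · cos²(30°) = 1045 · 0.75 = 783.8 W/m².
That is 37.5% of the incident intensity.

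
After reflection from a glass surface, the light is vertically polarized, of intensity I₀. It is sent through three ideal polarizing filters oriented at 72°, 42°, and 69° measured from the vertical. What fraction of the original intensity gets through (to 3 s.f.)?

I₁ = I₀ cos²(72° − 0°) = I₀ cos²(72°) = 0.09549 I₀.
I₂ = I₁ cos²(42° − 72°) = 0.09549 I₀ · cos²(30°) = 0.07162 I₀.
I₃ = I₂ cos²(69° − 42°) = 0.07162 I₀ · cos²(27°) = 0.05686 I₀.
Transmitted fraction = 0.05686.

≈ 0.0569 I₀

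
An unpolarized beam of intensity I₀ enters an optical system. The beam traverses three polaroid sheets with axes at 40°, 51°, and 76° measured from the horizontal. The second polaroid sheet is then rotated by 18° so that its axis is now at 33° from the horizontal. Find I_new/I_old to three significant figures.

Before rotation:
Unpolarized light through the first polarizer → I₁ = ½ I₀, now polarized at 40°.
I₂ = I₁ cos²(51° − 40°) = 0.5 I₀ · cos²(11°) = 0.4818 I₀.
I₃ = I₂ cos²(76° − 51°) = 0.4818 I₀ · cos²(25°) = 0.3957 I₀.
After rotation:
Unpolarized light through the first polarizer → I₁ = ½ I₀, now polarized at 40°.
I₂ = I₁ cos²(33° − 40°) = 0.5 I₀ · cos²(7°) = 0.4926 I₀.
I₃ = I₂ cos²(76° − 33°) = 0.4926 I₀ · cos²(43°) = 0.2635 I₀.
Ratio = 0.2635 / 0.3957 = 0.6658.

I_new/I_old ≈ 0.666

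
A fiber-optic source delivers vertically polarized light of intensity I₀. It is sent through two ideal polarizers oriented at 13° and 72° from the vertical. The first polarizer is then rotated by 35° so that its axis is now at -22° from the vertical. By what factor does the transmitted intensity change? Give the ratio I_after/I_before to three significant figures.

I_new/I_old ≈ 0.0166

Before rotation:
I₁ = I₀ cos²(13° − 0°) = I₀ cos²(13°) = 0.9494 I₀.
I₂ = I₁ cos²(72° − 13°) = 0.9494 I₀ · cos²(59°) = 0.2518 I₀.
After rotation:
I₁ = I₀ cos²(-22° − 0°) = I₀ cos²(22°) = 0.8597 I₀.
Angle between axes 1 and 2: 86°. I₂ = 0.8597 I₀ · cos²(86°) = 0.004183 I₀.
Ratio = 0.004183 / 0.2518 = 0.01661.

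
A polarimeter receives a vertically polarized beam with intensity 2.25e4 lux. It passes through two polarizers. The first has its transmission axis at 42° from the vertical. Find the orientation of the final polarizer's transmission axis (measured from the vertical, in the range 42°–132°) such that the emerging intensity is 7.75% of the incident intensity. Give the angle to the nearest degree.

θ ≈ 110°

I₁ = I₀ cos²(42° − 0°) = I₀ cos²(42°) = 0.5523 I₀.
Need I₂/I₀ = 0.0775, so cos²(θ − 42°) = 0.0775 / 0.5523 = 0.1403.
θ − 42° = arccos(√0.1403) = 68.0°, giving θ ≈ 42 + 68.0 = 110.0°.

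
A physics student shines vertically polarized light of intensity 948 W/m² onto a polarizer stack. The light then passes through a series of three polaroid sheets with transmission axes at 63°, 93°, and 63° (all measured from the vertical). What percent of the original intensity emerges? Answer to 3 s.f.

I₁ = 948 W/m² · cos²(63°) = 195.4 W/m².
I₂ = I₁ · cos²(30°) = 195.4 · 0.75 = 146.5 W/m².
I₃ = I₂ · cos²(30°) = 146.5 · 0.75 = 109.9 W/m².
That is 11.59% of the incident intensity.

≈ 11.6%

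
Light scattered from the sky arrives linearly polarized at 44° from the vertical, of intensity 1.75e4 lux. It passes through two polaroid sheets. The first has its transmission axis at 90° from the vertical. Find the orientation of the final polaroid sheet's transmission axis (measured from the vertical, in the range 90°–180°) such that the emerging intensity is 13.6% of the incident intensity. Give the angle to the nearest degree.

θ ≈ 148°

By Malus's law, I₁ = I₀ cos²(90° − 44°) = I₀ cos²(46°) = 0.4826 I₀.
Need I₂/I₀ = 0.136, so cos²(θ − 90°) = 0.136 / 0.4826 = 0.2818.
θ − 90° = arccos(√0.2818) = 57.9°, giving θ ≈ 90 + 57.9 = 147.9°.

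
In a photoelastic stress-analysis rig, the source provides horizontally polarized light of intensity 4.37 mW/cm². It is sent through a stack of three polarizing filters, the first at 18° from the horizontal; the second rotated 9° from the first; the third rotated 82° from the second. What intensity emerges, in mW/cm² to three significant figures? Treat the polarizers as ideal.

By Malus's law, I₁ = 4.37 mW/cm² · cos²(18°) = 3.953 mW/cm².
I₂ = I₁ · cos²(9°) = 3.953 · 0.9755 = 3.856 mW/cm².
I₃ = I₂ · cos²(82°) = 3.856 · 0.01937 = 0.07469 mW/cm².

I ≈ 0.0747 mW/cm²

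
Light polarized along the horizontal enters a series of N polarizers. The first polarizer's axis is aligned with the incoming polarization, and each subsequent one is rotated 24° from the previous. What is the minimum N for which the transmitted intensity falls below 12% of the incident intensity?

N = 13

First polarizer is aligned with the polarization: full transmission.
Each further stage multiplies by cos²(24°) = 0.8346.
After N polarizers: T = 0.8346^(N−1). Require T < 0.12 ⇒ N−1 > ln(0.12)/ln(0.8346) = 11.72, so N−1 ≥ 12 and N = 13.
Check: N=13 gives T = 0.1142 < 0.12; N=12 gives T = 0.1368.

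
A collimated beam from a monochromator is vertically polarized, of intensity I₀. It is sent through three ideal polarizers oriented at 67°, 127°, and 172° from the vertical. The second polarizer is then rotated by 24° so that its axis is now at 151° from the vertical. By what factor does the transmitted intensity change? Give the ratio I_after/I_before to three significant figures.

I_new/I_old ≈ 0.0762

Before rotation:
I₁ = I₀ cos²(67° − 0°) = I₀ cos²(67°) = 0.1527 I₀.
I₂ = I₁ cos²(127° − 67°) = 0.1527 I₀ · cos²(60°) = 0.03817 I₀.
I₃ = I₂ cos²(172° − 127°) = 0.03817 I₀ · cos²(45°) = 0.01908 I₀.
After rotation:
I₁ = I₀ cos²(67° − 0°) = I₀ cos²(67°) = 0.1527 I₀.
I₂ = I₁ cos²(151° − 67°) = 0.1527 I₀ · cos²(84°) = 0.001668 I₀.
I₃ = I₂ cos²(172° − 151°) = 0.001668 I₀ · cos²(21°) = 0.001454 I₀.
Ratio = 0.001454 / 0.01908 = 0.07618.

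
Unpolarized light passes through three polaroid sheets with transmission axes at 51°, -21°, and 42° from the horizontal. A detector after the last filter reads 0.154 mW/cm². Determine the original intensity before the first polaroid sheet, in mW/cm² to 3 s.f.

I₀ ≈ 15.6 mW/cm²

Unpolarized light through the first polarizer → I₁ = ½ I₀, now polarized at 51°.
I₂ = I₁ cos²(-21° − 51°) = 0.5 I₀ · cos²(72°) = 0.04775 I₀.
I₃ = I₂ cos²(42° + 21°) = 0.04775 I₀ · cos²(63°) = 0.009841 I₀.
So 0.154 mW/cm² = 0.009841 I₀, giving I₀ = 0.154/0.009841 = 15.65 mW/cm².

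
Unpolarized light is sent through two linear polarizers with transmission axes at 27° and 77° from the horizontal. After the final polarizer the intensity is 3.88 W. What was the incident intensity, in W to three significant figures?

I₀ ≈ 18.8 W

Unpolarized light through the first polarizer → I₁ = ½ I₀, now polarized at 27°.
I₂ = I₁ cos²(77° − 27°) = 0.5 I₀ · cos²(50°) = 0.2066 I₀.
So 3.88 W = 0.2066 I₀, giving I₀ = 3.88/0.2066 = 18.78 W.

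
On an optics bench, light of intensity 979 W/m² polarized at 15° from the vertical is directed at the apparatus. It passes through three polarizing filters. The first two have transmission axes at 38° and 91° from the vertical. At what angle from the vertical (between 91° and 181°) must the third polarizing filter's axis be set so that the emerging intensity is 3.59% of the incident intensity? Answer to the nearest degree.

θ ≈ 161°

I₁ = I₀ cos²(38° − 15°) = I₀ cos²(23°) = 0.8473 I₀.
I₂ = I₁ cos²(91° − 38°) = 0.8473 I₀ · cos²(53°) = 0.3069 I₀.
Need I₃/I₀ = 0.0359, so cos²(θ − 91°) = 0.0359 / 0.3069 = 0.117.
θ − 91° = arccos(√0.117) = 70.0°, giving θ ≈ 91 + 70.0 = 161.0°.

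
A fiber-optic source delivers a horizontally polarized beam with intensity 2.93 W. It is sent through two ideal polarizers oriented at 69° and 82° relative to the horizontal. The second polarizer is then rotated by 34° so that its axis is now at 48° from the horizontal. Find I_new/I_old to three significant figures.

Before rotation:
By Malus's law, I₁ = I₀ cos²(69° − 0°) = I₀ cos²(69°) = 0.1284 I₀.
I₂ = I₁ cos²(82° − 69°) = 0.1284 I₀ · cos²(13°) = 0.1219 I₀.
After rotation:
I₁ = I₀ cos²(69° − 0°) = I₀ cos²(69°) = 0.1284 I₀.
I₂ = I₁ cos²(48° − 69°) = 0.1284 I₀ · cos²(21°) = 0.1119 I₀.
Ratio = 0.1119 / 0.1219 = 0.918.

I_new/I_old ≈ 0.918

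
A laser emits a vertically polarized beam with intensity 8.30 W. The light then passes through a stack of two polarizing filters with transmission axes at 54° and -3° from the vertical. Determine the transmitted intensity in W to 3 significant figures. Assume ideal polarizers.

I₁ = 8.30 W · cos²(54°) = 2.868 W.
I₂ = I₁ · cos²(57°) = 2.868 · 0.2966 = 0.8506 W.

I ≈ 0.851 W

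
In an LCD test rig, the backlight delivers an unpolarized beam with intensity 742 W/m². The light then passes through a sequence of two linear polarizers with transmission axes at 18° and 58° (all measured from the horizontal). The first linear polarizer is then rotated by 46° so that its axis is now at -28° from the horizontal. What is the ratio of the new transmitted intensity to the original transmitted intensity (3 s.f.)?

Before rotation:
Unpolarized light through the first polarizer → I₁ = ½ I₀, now polarized at 18°.
I₂ = I₁ cos²(58° − 18°) = 0.5 I₀ · cos²(40°) = 0.2934 I₀.
After rotation:
Unpolarized light through the first polarizer → I₁ = ½ I₀, now polarized at -28°.
I₂ = I₁ cos²(58° + 28°) = 0.5 I₀ · cos²(86°) = 0.002433 I₀.
Ratio = 0.002433 / 0.2934 = 0.008292.

I_new/I_old ≈ 0.00829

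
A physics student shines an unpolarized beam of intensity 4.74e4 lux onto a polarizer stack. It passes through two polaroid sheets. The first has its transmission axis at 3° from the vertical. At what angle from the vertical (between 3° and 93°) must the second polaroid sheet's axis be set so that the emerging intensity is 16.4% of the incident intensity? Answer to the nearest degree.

θ ≈ 58°

Unpolarized light through the first polarizer → I₁ = ½ I₀, now polarized at 3°.
Need I₂/I₀ = 0.164, so cos²(θ − 3°) = 0.164 / 0.5 = 0.328.
θ − 3° = arccos(√0.328) = 55.1°, giving θ ≈ 3 + 55.1 = 58.1°.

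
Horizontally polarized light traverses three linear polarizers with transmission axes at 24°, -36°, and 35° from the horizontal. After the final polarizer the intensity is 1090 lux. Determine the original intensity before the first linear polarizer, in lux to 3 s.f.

By Malus's law, I₁ = I₀ cos²(24° − 0°) = I₀ cos²(24°) = 0.8346 I₀.
I₂ = I₁ cos²(-36° − 24°) = 0.8346 I₀ · cos²(60°) = 0.2086 I₀.
I₃ = I₂ cos²(35° + 36°) = 0.2086 I₀ · cos²(71°) = 0.02211 I₀.
So 1090 lux = 0.02211 I₀, giving I₀ = 1090/0.02211 = 4.929e+04 lux.

I₀ ≈ 4.93e4 lux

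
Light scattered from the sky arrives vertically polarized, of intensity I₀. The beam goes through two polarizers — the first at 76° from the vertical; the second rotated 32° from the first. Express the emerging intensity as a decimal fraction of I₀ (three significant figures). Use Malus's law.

≈ 0.0421 I₀

By Malus's law, I₁ = I₀ cos²(76° − 0°) = I₀ cos²(76°) = 0.05853 I₀.
I₂ = I₁ cos²(32°) = 0.05853 · 0.7192 I₀ = 0.04209 I₀.
Transmitted fraction = 0.04209.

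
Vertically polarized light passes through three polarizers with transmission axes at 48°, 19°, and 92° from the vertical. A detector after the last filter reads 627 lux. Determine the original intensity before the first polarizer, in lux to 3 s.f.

I₁ = I₀ cos²(48° − 0°) = I₀ cos²(48°) = 0.4477 I₀.
I₂ = I₁ cos²(19° − 48°) = 0.4477 I₀ · cos²(29°) = 0.3425 I₀.
I₃ = I₂ cos²(92° − 19°) = 0.3425 I₀ · cos²(73°) = 0.02928 I₀.
So 627 lux = 0.02928 I₀, giving I₀ = 627/0.02928 = 2.142e+04 lux.

I₀ ≈ 2.14e4 lux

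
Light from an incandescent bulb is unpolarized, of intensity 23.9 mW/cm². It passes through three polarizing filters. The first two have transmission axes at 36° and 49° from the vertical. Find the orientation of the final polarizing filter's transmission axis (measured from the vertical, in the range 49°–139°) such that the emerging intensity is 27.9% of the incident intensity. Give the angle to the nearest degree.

Unpolarized light through the first polarizer → I₁ = ½ I₀, now polarized at 36°.
I₂ = I₁ cos²(49° − 36°) = 0.5 I₀ · cos²(13°) = 0.4747 I₀.
Need I₃/I₀ = 0.279, so cos²(θ − 49°) = 0.279 / 0.4747 = 0.5877.
θ − 49° = arccos(√0.5877) = 39.9°, giving θ ≈ 49 + 39.9 = 88.9°.

θ ≈ 89°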